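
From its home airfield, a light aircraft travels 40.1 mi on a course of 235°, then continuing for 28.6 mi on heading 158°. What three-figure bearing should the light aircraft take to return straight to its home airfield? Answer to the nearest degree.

024°

Leg 1 (235°, 40.1 mi): east 40.1 sin 235° = -32.85, north 40.1 cos 235° = -23.00
Leg 2 (158°, 28.6 mi): east 28.6 sin 158° = 10.71, north 28.6 cos 158° = -26.52
Net displacement: -22.13 east, -49.52 north. Direction back to start is (22.13, 49.52): bearing = atan2(22.13, 49.52) mod 360° = 24.08° ≈ 024°.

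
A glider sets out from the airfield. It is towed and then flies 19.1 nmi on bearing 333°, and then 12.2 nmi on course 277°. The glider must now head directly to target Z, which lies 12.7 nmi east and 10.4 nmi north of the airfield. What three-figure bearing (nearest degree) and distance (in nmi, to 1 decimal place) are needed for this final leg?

Leg 1 (333°, 19.1 nmi): east 19.1 sin 333° = -8.67, north 19.1 cos 333° = 17.02
Leg 2 (277°, 12.2 nmi): east 12.2 sin 277° = -12.11, north 12.2 cos 277° = 1.49
Current position: (-20.78, 18.51). Target: (12.7, 10.4). Remaining: Δeast = 33.48, Δnorth = -8.11.
Bearing = atan2(33.48, -8.11) mod 360° = 103.61°; distance = √((33.48)² + (-8.11)²) = 34.447 nmi.

104°, 34.4 nmi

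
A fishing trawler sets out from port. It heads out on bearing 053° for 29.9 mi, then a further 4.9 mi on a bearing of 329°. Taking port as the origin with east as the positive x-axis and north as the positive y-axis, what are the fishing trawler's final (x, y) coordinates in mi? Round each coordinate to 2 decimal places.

Leg 1 (053°, 29.9 mi): east 29.9 sin 53° = 23.88, north 29.9 cos 53° = 17.99
Leg 2 (329°, 4.9 mi): east 4.9 sin 329° = -2.52, north 4.9 cos 329° = 4.20
Summing: 21.36 mi east, 22.19 mi north → (21.36, 22.19).

(21.36, 22.19)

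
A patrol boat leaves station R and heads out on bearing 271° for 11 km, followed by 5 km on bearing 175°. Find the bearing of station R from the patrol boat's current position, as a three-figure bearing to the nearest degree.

066°

Leg 1 (271°, 11 km): east 11 sin 271° = -11.00, north 11 cos 271° = 0.19
Leg 2 (175°, 5 km): east 5 sin 175° = 0.44, north 5 cos 175° = -4.98
Net displacement: -10.56 east, -4.79 north. Direction back to start is (10.56, 4.79): bearing = atan2(10.56, 4.79) mod 360° = 65.61° ≈ 066°.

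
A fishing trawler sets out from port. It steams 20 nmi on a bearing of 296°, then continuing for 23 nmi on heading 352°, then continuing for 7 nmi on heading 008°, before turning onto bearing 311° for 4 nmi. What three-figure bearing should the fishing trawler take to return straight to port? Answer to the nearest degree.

151°

Leg 1 (296°, 20 nmi): east 20 sin 296° = -17.98, north 20 cos 296° = 8.77
Leg 2 (352°, 23 nmi): east 23 sin 352° = -3.20, north 23 cos 352° = 22.78
Leg 3 (008°, 7 nmi): east 7 sin 8° = 0.97, north 7 cos 8° = 6.93
Leg 4 (311°, 4 nmi): east 4 sin 311° = -3.02, north 4 cos 311° = 2.62
Net displacement: -23.22 east, 41.10 north. Direction back to start is (23.22, -41.10): bearing = atan2(23.22, -41.10) mod 360° = 150.53° ≈ 151°.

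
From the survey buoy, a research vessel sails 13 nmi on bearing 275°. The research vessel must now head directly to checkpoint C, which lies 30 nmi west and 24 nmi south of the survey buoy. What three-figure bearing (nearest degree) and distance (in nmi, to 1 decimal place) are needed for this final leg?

Leg 1 (275°, 13 nmi): east 13 sin 275° = -12.95, north 13 cos 275° = 1.13
Current position: (-12.95, 1.13). Target: (-30, -24). Remaining: Δeast = -17.05, Δnorth = -25.13.
Bearing = atan2(-17.05, -25.13) mod 360° = 214.15°; distance = √((-17.05)² + (-25.13)²) = 30.370 nmi.

214°, 30.4 nmi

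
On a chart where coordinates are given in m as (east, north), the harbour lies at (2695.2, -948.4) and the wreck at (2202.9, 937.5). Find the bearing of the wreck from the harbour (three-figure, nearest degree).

345°

Δeast = 2202.9 − 2695.2 = -492.30; Δnorth = 937.5 − -948.4 = 1885.90.
Bearing = atan2(Δeast, Δnorth) mod 360° = 345.37° ≈ 345°.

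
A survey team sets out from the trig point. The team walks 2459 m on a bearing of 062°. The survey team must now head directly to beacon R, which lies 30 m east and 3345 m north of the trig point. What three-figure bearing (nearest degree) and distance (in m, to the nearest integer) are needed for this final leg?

316°, 3063 m

Leg 1 (062°, 2459 m): east 2459 sin 62° = 2171.17, north 2459 cos 62° = 1154.43
Current position: (2171.17, 1154.43). Target: (30, 3345). Remaining: Δeast = -2141.17, Δnorth = 2190.57.
Bearing = atan2(-2141.17, 2190.57) mod 360° = 315.65°; distance = √((-2141.17)² + (2190.57)²) = 3063.200 m.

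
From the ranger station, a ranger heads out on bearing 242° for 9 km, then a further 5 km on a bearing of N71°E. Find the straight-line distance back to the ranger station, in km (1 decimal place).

Leg 1 (242°, 9 km): east 9 sin 242° = -7.95, north 9 cos 242° = -4.23
Leg 2 (N71°E, 5 km): east 5 sin 71° = 4.73, north 5 cos 71° = 1.63
Net: -3.22 east, -2.60 north. Distance = √((-3.22)² + (-2.60)²) = 4.136 km.

4.1 km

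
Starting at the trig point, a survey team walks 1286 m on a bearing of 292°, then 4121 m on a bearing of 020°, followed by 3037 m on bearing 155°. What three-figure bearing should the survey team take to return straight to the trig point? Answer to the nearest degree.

Leg 1 (292°, 1286 m): east 1286 sin 292° = -1192.36, north 1286 cos 292° = 481.74
Leg 2 (020°, 4121 m): east 4121 sin 20° = 1409.47, north 4121 cos 20° = 3872.47
Leg 3 (155°, 3037 m): east 3037 sin 155° = 1283.49, north 3037 cos 155° = -2752.46
Net displacement: 1500.60 east, 1601.76 north. Direction back to start is (-1500.60, -1601.76): bearing = atan2(-1500.60, -1601.76) mod 360° = 223.13° ≈ 223°.

223°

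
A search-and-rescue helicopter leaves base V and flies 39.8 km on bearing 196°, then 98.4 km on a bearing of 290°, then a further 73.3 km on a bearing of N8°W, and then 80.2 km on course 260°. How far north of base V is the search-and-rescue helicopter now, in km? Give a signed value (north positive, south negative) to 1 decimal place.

Leg 1 (196°, 39.8 km): east 39.8 sin 196° = -10.97, north 39.8 cos 196° = -38.26
Leg 2 (290°, 98.4 km): east 98.4 sin 290° = -92.47, north 98.4 cos 290° = 33.65
Leg 3 (N8°W, 73.3 km): east 73.3 sin 352° = -10.20, north 73.3 cos 352° = 72.59
Leg 4 (260°, 80.2 km): east 80.2 sin 260° = -78.98, north 80.2 cos 260° = -13.93
Net north component: 54.06 km.

54.1 km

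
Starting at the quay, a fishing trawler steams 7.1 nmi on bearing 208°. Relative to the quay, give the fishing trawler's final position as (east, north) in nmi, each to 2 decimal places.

Leg 1 (208°, 7.1 nmi): east 7.1 sin 208° = -3.33, north 7.1 cos 208° = -6.27
Summing: -3.33 nmi east, -6.27 nmi north → (-3.33, -6.27).

(-3.33, -6.27)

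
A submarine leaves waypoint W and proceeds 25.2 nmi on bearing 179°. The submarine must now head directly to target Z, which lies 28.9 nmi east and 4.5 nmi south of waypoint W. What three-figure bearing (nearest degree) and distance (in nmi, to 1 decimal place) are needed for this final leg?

Leg 1 (179°, 25.2 nmi): east 25.2 sin 179° = 0.44, north 25.2 cos 179° = -25.20
Current position: (0.44, -25.20). Target: (28.9, -4.5). Remaining: Δeast = 28.46, Δnorth = 20.70.
Bearing = atan2(28.46, 20.70) mod 360° = 53.98°; distance = √((28.46)² + (20.70)²) = 35.190 nmi.

054°, 35.2 nmi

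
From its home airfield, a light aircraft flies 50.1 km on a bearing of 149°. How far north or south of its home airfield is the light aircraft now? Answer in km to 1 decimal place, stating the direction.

42.9 km south

Leg 1 (149°, 50.1 km): east 50.1 sin 149° = 25.80, north 50.1 cos 149° = -42.94
Net north component: -42.94 km.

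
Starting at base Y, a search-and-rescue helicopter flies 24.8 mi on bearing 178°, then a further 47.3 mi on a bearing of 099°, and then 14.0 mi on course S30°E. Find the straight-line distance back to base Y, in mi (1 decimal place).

Leg 1 (178°, 24.8 mi): east 24.8 sin 178° = 0.87, north 24.8 cos 178° = -24.78
Leg 2 (099°, 47.3 mi): east 47.3 sin 99° = 46.72, north 47.3 cos 99° = -7.40
Leg 3 (S30°E, 14.0 mi): east 14.0 sin 150° = 7.00, north 14.0 cos 150° = -12.12
Net: 54.58 east, -44.31 north. Distance = √((54.58)² + (-44.31)²) = 70.303 mi.

70.3 mi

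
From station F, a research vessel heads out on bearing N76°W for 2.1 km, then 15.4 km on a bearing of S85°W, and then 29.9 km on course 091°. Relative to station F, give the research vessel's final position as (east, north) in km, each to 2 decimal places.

Leg 1 (N76°W, 2.1 km): east 2.1 sin 284° = -2.04, north 2.1 cos 284° = 0.51
Leg 2 (S85°W, 15.4 km): east 15.4 sin 265° = -15.34, north 15.4 cos 265° = -1.34
Leg 3 (091°, 29.9 km): east 29.9 sin 91° = 29.90, north 29.9 cos 91° = -0.52
Summing: 12.52 km east, -1.36 km north → (12.52, -1.36).

(12.52, -1.36)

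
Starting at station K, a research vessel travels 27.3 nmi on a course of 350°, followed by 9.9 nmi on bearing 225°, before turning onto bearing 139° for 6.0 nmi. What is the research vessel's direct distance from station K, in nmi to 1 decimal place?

Leg 1 (350°, 27.3 nmi): east 27.3 sin 350° = -4.74, north 27.3 cos 350° = 26.89
Leg 2 (225°, 9.9 nmi): east 9.9 sin 225° = -7.00, north 9.9 cos 225° = -7.00
Leg 3 (139°, 6.0 nmi): east 6.0 sin 139° = 3.94, north 6.0 cos 139° = -4.53
Net: -7.80 east, 15.36 north. Distance = √((-7.80)² + (15.36)²) = 17.226 nmi.

17.2 nmi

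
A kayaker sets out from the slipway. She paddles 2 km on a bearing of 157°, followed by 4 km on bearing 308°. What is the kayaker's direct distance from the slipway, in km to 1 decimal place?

2.5 km

Leg 1 (157°, 2 km): east 2 sin 157° = 0.78, north 2 cos 157° = -1.84
Leg 2 (308°, 4 km): east 4 sin 308° = -3.15, north 4 cos 308° = 2.46
Net: -2.37 east, 0.62 north. Distance = √((-2.37)² + (0.62)²) = 2.451 km.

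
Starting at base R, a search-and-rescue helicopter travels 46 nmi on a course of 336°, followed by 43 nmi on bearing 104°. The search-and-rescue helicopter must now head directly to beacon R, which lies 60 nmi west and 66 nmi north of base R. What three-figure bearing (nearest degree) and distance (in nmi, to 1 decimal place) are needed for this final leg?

292°, 89.9 nmi

Leg 1 (336°, 46 nmi): east 46 sin 336° = -18.71, north 46 cos 336° = 42.02
Leg 2 (104°, 43 nmi): east 43 sin 104° = 41.72, north 43 cos 104° = -10.40
Current position: (23.01, 31.62). Target: (-60, 66). Remaining: Δeast = -83.01, Δnorth = 34.38.
Bearing = atan2(-83.01, 34.38) mod 360° = 292.50°; distance = √((-83.01)² + (34.38)²) = 89.850 nmi.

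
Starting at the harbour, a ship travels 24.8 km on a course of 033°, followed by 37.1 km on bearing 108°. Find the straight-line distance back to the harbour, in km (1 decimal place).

49.7 km

Leg 1 (033°, 24.8 km): east 24.8 sin 33° = 13.51, north 24.8 cos 33° = 20.80
Leg 2 (108°, 37.1 km): east 37.1 sin 108° = 35.28, north 37.1 cos 108° = -11.46
Net: 48.79 east, 9.33 north. Distance = √((48.79)² + (9.33)²) = 49.676 km.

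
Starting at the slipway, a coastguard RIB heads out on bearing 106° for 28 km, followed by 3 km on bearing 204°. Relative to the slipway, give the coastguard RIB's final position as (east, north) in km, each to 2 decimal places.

Leg 1 (106°, 28 km): east 28 sin 106° = 26.92, north 28 cos 106° = -7.72
Leg 2 (204°, 3 km): east 3 sin 204° = -1.22, north 3 cos 204° = -2.74
Summing: 25.70 km east, -10.46 km north → (25.70, -10.46).

(25.70, -10.46)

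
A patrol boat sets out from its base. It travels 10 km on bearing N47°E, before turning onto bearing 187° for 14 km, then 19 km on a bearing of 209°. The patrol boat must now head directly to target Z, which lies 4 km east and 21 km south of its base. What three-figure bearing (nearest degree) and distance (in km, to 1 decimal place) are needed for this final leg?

070°, 8.1 km

Leg 1 (N47°E, 10 km): east 10 sin 47° = 7.31, north 10 cos 47° = 6.82
Leg 2 (187°, 14 km): east 14 sin 187° = -1.71, north 14 cos 187° = -13.90
Leg 3 (209°, 19 km): east 19 sin 209° = -9.21, north 19 cos 209° = -16.62
Current position: (-3.60, -23.69). Target: (4, -21). Remaining: Δeast = 7.60, Δnorth = 2.69.
Bearing = atan2(7.60, 2.69) mod 360° = 70.50°; distance = √((7.60)² + (2.69)²) = 8.067 km.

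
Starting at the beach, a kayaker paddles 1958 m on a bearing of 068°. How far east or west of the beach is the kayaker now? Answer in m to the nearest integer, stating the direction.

1815 m east

Leg 1 (068°, 1958 m): east 1958 sin 68° = 1815.43, north 1958 cos 68° = 733.48
Net east component: 1815.43 m.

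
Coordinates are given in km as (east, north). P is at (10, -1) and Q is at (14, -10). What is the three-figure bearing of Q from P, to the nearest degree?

Δeast = 14 − 10 = 4.00; Δnorth = -10 − -1 = -9.00.
Bearing = atan2(Δeast, Δnorth) mod 360° = 156.04° ≈ 156°.

156°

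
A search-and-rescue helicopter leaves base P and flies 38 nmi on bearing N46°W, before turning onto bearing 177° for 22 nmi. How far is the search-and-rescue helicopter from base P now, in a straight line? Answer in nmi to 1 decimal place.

26.6 nmi

Leg 1 (N46°W, 38 nmi): east 38 sin 314° = -27.33, north 38 cos 314° = 26.40
Leg 2 (177°, 22 nmi): east 22 sin 177° = 1.15, north 22 cos 177° = -21.97
Net: -26.18 east, 4.43 north. Distance = √((-26.18)² + (4.43)²) = 26.555 nmi.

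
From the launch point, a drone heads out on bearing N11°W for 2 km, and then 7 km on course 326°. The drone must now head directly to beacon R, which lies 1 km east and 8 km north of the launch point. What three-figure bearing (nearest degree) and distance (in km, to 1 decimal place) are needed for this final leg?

087°, 5.3 km

Leg 1 (N11°W, 2 km): east 2 sin 349° = -0.38, north 2 cos 349° = 1.96
Leg 2 (326°, 7 km): east 7 sin 326° = -3.91, north 7 cos 326° = 5.80
Current position: (-4.30, 7.77). Target: (1, 8). Remaining: Δeast = 5.30, Δnorth = 0.23.
Bearing = atan2(5.30, 0.23) mod 360° = 87.48°; distance = √((5.30)² + (0.23)²) = 5.301 km.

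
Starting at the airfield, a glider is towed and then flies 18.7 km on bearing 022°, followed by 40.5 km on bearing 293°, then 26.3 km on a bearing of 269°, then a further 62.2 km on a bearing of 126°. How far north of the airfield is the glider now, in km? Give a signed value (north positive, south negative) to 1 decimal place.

Leg 1 (022°, 18.7 km): east 18.7 sin 22° = 7.01, north 18.7 cos 22° = 17.34
Leg 2 (293°, 40.5 km): east 40.5 sin 293° = -37.28, north 40.5 cos 293° = 15.82
Leg 3 (269°, 26.3 km): east 26.3 sin 269° = -26.30, north 26.3 cos 269° = -0.46
Leg 4 (126°, 62.2 km): east 62.2 sin 126° = 50.32, north 62.2 cos 126° = -36.56
Net north component: -3.86 km.

-3.9 km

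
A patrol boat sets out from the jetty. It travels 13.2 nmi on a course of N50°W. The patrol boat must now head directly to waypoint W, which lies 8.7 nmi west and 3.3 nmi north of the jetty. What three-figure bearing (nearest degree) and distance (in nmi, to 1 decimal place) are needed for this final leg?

Leg 1 (N50°W, 13.2 nmi): east 13.2 sin 310° = -10.11, north 13.2 cos 310° = 8.48
Current position: (-10.11, 8.48). Target: (-8.7, 3.3). Remaining: Δeast = 1.41, Δnorth = -5.18.
Bearing = atan2(1.41, -5.18) mod 360° = 164.77°; distance = √((1.41)² + (-5.18)²) = 5.374 nmi.

165°, 5.4 nmi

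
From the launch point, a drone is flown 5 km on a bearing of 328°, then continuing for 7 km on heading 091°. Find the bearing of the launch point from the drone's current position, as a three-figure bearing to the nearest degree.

Leg 1 (328°, 5 km): east 5 sin 328° = -2.65, north 5 cos 328° = 4.24
Leg 2 (091°, 7 km): east 7 sin 91° = 7.00, north 7 cos 91° = -0.12
Net displacement: 4.35 east, 4.12 north. Direction back to start is (-4.35, -4.12): bearing = atan2(-4.35, -4.12) mod 360° = 226.56° ≈ 227°.

227°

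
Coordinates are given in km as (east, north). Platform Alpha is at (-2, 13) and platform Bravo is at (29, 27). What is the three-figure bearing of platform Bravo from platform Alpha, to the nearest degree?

Δeast = 29 − -2 = 31.00; Δnorth = 27 − 13 = 14.00.
Bearing = atan2(Δeast, Δnorth) mod 360° = 65.70° ≈ 066°.

066°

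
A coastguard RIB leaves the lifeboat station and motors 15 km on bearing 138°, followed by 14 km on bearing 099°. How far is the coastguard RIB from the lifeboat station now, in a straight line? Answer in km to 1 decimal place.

27.3 km

Leg 1 (138°, 15 km): east 15 sin 138° = 10.04, north 15 cos 138° = -11.15
Leg 2 (099°, 14 km): east 14 sin 99° = 13.83, north 14 cos 99° = -2.19
Net: 23.86 east, -13.34 north. Distance = √((23.86)² + (-13.34)²) = 27.339 km.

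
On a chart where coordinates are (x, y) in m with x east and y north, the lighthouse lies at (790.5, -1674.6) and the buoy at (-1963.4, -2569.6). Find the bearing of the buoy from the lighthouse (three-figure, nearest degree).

Δeast = -1963.4 − 790.5 = -2753.90; Δnorth = -2569.6 − -1674.6 = -895.00.
Bearing = atan2(Δeast, Δnorth) mod 360° = 252.00° ≈ 252°.

252°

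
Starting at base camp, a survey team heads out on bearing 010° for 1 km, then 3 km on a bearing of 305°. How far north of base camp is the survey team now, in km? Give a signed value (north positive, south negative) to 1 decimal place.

Leg 1 (010°, 1 km): east 1 sin 10° = 0.17, north 1 cos 10° = 0.98
Leg 2 (305°, 3 km): east 3 sin 305° = -2.46, north 3 cos 305° = 1.72
Net north component: 2.71 km.

2.7 km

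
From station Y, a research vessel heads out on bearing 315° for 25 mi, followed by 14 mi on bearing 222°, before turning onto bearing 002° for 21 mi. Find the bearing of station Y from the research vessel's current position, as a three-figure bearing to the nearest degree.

137°

Leg 1 (315°, 25 mi): east 25 sin 315° = -17.68, north 25 cos 315° = 17.68
Leg 2 (222°, 14 mi): east 14 sin 222° = -9.37, north 14 cos 222° = -10.40
Leg 3 (002°, 21 mi): east 21 sin 2° = 0.73, north 21 cos 2° = 20.99
Net displacement: -26.31 east, 28.26 north. Direction back to start is (26.31, -28.26): bearing = atan2(26.31, -28.26) mod 360° = 137.04° ≈ 137°.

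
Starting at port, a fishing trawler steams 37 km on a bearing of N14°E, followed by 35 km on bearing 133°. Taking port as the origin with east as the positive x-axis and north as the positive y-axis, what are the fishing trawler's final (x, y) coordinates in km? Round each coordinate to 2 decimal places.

(34.55, 12.03)

Leg 1 (N14°E, 37 km): east 37 sin 14° = 8.95, north 37 cos 14° = 35.90
Leg 2 (133°, 35 km): east 35 sin 133° = 25.60, north 35 cos 133° = -23.87
Summing: 34.55 km east, 12.03 km north → (34.55, 12.03).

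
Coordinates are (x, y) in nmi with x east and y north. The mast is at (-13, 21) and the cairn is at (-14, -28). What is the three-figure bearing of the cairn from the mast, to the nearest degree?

181°

Δeast = -14 − -13 = -1.00; Δnorth = -28 − 21 = -49.00.
Bearing = atan2(Δeast, Δnorth) mod 360° = 181.17° ≈ 181°.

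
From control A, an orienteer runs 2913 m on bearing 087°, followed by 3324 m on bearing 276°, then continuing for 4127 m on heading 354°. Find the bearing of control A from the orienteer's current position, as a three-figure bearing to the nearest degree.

170°

Leg 1 (087°, 2913 m): east 2913 sin 87° = 2909.01, north 2913 cos 87° = 152.45
Leg 2 (276°, 3324 m): east 3324 sin 276° = -3305.79, north 3324 cos 276° = 347.45
Leg 3 (354°, 4127 m): east 4127 sin 354° = -431.39, north 4127 cos 354° = 4104.39
Net displacement: -828.17 east, 4604.30 north. Direction back to start is (828.17, -4604.30): bearing = atan2(828.17, -4604.30) mod 360° = 169.80° ≈ 170°.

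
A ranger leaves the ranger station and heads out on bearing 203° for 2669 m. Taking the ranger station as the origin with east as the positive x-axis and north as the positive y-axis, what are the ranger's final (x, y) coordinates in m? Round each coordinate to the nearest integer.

(-1043, -2457)

Leg 1 (203°, 2669 m): east 2669 sin 203° = -1042.86, north 2669 cos 203° = -2456.83
Summing: -1042.86 m east, -2456.83 m north → (-1043, -2457).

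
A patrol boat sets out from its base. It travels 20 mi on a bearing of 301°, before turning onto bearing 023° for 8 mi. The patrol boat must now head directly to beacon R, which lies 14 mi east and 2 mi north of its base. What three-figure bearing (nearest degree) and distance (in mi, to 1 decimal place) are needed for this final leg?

Leg 1 (301°, 20 mi): east 20 sin 301° = -17.14, north 20 cos 301° = 10.30
Leg 2 (023°, 8 mi): east 8 sin 23° = 3.13, north 8 cos 23° = 7.36
Current position: (-14.02, 17.66). Target: (14, 2). Remaining: Δeast = 28.02, Δnorth = -15.66.
Bearing = atan2(28.02, -15.66) mod 360° = 119.21°; distance = √((28.02)² + (-15.66)²) = 32.099 mi.

119°, 32.1 mi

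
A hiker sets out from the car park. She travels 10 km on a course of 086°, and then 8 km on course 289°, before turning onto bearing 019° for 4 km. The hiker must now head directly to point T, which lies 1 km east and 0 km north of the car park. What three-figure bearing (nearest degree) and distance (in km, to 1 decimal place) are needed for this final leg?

201°, 7.6 km

Leg 1 (086°, 10 km): east 10 sin 86° = 9.98, north 10 cos 86° = 0.70
Leg 2 (289°, 8 km): east 8 sin 289° = -7.56, north 8 cos 289° = 2.60
Leg 3 (019°, 4 km): east 4 sin 19° = 1.30, north 4 cos 19° = 3.78
Current position: (3.71, 7.08). Target: (1, 0). Remaining: Δeast = -2.71, Δnorth = -7.08.
Bearing = atan2(-2.71, -7.08) mod 360° = 200.96°; distance = √((-2.71)² + (-7.08)²) = 7.586 km.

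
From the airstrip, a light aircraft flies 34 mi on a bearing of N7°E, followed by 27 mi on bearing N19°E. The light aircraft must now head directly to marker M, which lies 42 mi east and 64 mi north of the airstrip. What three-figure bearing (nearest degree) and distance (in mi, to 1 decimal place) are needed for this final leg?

Leg 1 (N7°E, 34 mi): east 34 sin 7° = 4.14, north 34 cos 7° = 33.75
Leg 2 (N19°E, 27 mi): east 27 sin 19° = 8.79, north 27 cos 19° = 25.53
Current position: (12.93, 59.28). Target: (42, 64). Remaining: Δeast = 29.07, Δnorth = 4.72.
Bearing = atan2(29.07, 4.72) mod 360° = 80.77°; distance = √((29.07)² + (4.72)²) = 29.448 mi.

081°, 29.4 mi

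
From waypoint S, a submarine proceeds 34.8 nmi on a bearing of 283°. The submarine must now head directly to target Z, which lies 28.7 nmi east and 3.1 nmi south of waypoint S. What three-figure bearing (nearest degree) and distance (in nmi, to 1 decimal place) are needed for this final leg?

Leg 1 (283°, 34.8 nmi): east 34.8 sin 283° = -33.91, north 34.8 cos 283° = 7.83
Current position: (-33.91, 7.83). Target: (28.7, -3.1). Remaining: Δeast = 62.61, Δnorth = -10.93.
Bearing = atan2(62.61, -10.93) mod 360° = 99.90°; distance = √((62.61)² + (-10.93)²) = 63.555 nmi.

100°, 63.6 nmi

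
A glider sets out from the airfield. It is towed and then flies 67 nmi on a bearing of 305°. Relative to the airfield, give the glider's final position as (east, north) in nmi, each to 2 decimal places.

(-54.88, 38.43)

Leg 1 (305°, 67 nmi): east 67 sin 305° = -54.88, north 67 cos 305° = 38.43
Summing: -54.88 nmi east, 38.43 nmi north → (-54.88, 38.43).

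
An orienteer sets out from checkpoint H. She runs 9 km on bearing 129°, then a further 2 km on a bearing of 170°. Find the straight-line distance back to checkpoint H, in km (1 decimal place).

Leg 1 (129°, 9 km): east 9 sin 129° = 6.99, north 9 cos 129° = -5.66
Leg 2 (170°, 2 km): east 2 sin 170° = 0.35, north 2 cos 170° = -1.97
Net: 7.34 east, -7.63 north. Distance = √((7.34)² + (-7.63)²) = 10.591 km.

10.6 km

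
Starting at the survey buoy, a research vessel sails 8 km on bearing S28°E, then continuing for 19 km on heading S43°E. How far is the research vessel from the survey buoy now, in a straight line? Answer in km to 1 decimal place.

26.8 km

Leg 1 (S28°E, 8 km): east 8 sin 152° = 3.76, north 8 cos 152° = -7.06
Leg 2 (S43°E, 19 km): east 19 sin 137° = 12.96, north 19 cos 137° = -13.90
Net: 16.71 east, -20.96 north. Distance = √((16.71)² + (-20.96)²) = 26.807 km.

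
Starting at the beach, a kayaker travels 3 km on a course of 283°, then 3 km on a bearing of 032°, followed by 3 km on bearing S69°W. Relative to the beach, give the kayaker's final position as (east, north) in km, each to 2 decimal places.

Leg 1 (283°, 3 km): east 3 sin 283° = -2.92, north 3 cos 283° = 0.67
Leg 2 (032°, 3 km): east 3 sin 32° = 1.59, north 3 cos 32° = 2.54
Leg 3 (S69°W, 3 km): east 3 sin 249° = -2.80, north 3 cos 249° = -1.08
Summing: -4.13 km east, 2.14 km north → (-4.13, 2.14).

(-4.13, 2.14)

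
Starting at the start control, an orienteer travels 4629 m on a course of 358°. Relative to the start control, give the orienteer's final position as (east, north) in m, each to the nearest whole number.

(-162, 4626)

Leg 1 (358°, 4629 m): east 4629 sin 358° = -161.55, north 4629 cos 358° = 4626.18
Summing: -161.55 m east, 4626.18 m north → (-162, 4626).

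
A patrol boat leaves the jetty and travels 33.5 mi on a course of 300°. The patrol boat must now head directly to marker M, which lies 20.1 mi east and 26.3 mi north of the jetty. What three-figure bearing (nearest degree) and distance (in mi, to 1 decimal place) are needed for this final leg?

Leg 1 (300°, 33.5 mi): east 33.5 sin 300° = -29.01, north 33.5 cos 300° = 16.75
Current position: (-29.01, 16.75). Target: (20.1, 26.3). Remaining: Δeast = 49.11, Δnorth = 9.55.
Bearing = atan2(49.11, 9.55) mod 360° = 79.00°; distance = √((49.11)² + (9.55)²) = 50.032 mi.

079°, 50.0 mi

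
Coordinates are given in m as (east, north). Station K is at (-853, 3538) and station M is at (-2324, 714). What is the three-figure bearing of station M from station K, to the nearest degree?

208°

Δeast = -2324 − -853 = -1471.00; Δnorth = 714 − 3538 = -2824.00.
Bearing = atan2(Δeast, Δnorth) mod 360° = 207.51° ≈ 208°.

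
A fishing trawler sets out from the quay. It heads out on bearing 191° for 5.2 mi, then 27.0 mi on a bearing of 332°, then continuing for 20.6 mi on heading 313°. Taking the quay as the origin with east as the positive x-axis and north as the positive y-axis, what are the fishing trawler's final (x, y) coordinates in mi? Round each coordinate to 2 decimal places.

(-28.73, 32.78)

Leg 1 (191°, 5.2 mi): east 5.2 sin 191° = -0.99, north 5.2 cos 191° = -5.10
Leg 2 (332°, 27.0 mi): east 27.0 sin 332° = -12.68, north 27.0 cos 332° = 23.84
Leg 3 (313°, 20.6 mi): east 20.6 sin 313° = -15.07, north 20.6 cos 313° = 14.05
Summing: -28.73 mi east, 32.78 mi north → (-28.73, 32.78).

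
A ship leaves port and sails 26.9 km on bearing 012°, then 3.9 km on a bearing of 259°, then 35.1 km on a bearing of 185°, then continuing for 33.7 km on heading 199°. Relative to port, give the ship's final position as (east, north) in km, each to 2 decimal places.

Leg 1 (012°, 26.9 km): east 26.9 sin 12° = 5.59, north 26.9 cos 12° = 26.31
Leg 2 (259°, 3.9 km): east 3.9 sin 259° = -3.83, north 3.9 cos 259° = -0.74
Leg 3 (185°, 35.1 km): east 35.1 sin 185° = -3.06, north 35.1 cos 185° = -34.97
Leg 4 (199°, 33.7 km): east 33.7 sin 199° = -10.97, north 33.7 cos 199° = -31.86
Summing: -12.27 km east, -41.26 km north → (-12.27, -41.26).

(-12.27, -41.26)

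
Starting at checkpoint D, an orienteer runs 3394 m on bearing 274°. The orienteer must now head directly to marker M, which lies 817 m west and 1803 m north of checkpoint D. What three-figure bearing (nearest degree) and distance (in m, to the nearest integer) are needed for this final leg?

Leg 1 (274°, 3394 m): east 3394 sin 274° = -3385.73, north 3394 cos 274° = 236.75
Current position: (-3385.73, 236.75). Target: (-817, 1803). Remaining: Δeast = 2568.73, Δnorth = 1566.25.
Bearing = atan2(2568.73, 1566.25) mod 360° = 58.63°; distance = √((2568.73)² + (1566.25)²) = 3008.573 m.

059°, 3009 m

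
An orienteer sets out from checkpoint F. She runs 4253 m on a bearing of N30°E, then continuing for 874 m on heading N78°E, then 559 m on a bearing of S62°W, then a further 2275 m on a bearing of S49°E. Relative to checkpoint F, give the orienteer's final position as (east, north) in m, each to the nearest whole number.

(4205, 2110)

Leg 1 (N30°E, 4253 m): east 4253 sin 30° = 2126.50, north 4253 cos 30° = 3683.21
Leg 2 (N78°E, 874 m): east 874 sin 78° = 854.90, north 874 cos 78° = 181.71
Leg 3 (S62°W, 559 m): east 559 sin 242° = -493.57, north 559 cos 242° = -262.43
Leg 4 (S49°E, 2275 m): east 2275 sin 131° = 1716.96, north 2275 cos 131° = -1492.53
Summing: 4204.80 m east, 2109.95 m north → (4205, 2110).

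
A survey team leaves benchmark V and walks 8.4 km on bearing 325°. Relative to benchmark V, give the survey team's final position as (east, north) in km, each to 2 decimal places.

(-4.82, 6.88)

Leg 1 (325°, 8.4 km): east 8.4 sin 325° = -4.82, north 8.4 cos 325° = 6.88
Summing: -4.82 km east, 6.88 km north → (-4.82, 6.88).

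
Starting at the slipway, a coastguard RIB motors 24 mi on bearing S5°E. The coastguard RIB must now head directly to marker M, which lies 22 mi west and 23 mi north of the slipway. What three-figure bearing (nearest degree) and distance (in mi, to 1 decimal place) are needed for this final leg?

333°, 52.7 mi

Leg 1 (S5°E, 24 mi): east 24 sin 175° = 2.09, north 24 cos 175° = -23.91
Current position: (2.09, -23.91). Target: (-22, 23). Remaining: Δeast = -24.09, Δnorth = 46.91.
Bearing = atan2(-24.09, 46.91) mod 360° = 332.82°; distance = √((-24.09)² + (46.91)²) = 52.734 mi.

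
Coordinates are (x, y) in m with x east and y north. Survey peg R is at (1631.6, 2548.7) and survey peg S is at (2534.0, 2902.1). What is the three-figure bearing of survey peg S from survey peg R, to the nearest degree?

069°

Δeast = 2534.0 − 1631.6 = 902.40; Δnorth = 2902.1 − 2548.7 = 353.40.
Bearing = atan2(Δeast, Δnorth) mod 360° = 68.61° ≈ 069°.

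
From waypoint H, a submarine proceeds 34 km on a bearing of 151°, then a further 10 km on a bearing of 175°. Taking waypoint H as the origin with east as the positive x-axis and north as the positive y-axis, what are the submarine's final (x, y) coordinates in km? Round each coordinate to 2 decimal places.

Leg 1 (151°, 34 km): east 34 sin 151° = 16.48, north 34 cos 151° = -29.74
Leg 2 (175°, 10 km): east 10 sin 175° = 0.87, north 10 cos 175° = -9.96
Summing: 17.36 km east, -39.70 km north → (17.36, -39.70).

(17.36, -39.70)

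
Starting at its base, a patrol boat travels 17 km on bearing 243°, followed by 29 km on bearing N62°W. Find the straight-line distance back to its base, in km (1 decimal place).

Leg 1 (243°, 17 km): east 17 sin 243° = -15.15, north 17 cos 243° = -7.72
Leg 2 (N62°W, 29 km): east 29 sin 298° = -25.61, north 29 cos 298° = 13.61
Net: -40.75 east, 5.90 north. Distance = √((-40.75)² + (5.90)²) = 41.177 km.

41.2 km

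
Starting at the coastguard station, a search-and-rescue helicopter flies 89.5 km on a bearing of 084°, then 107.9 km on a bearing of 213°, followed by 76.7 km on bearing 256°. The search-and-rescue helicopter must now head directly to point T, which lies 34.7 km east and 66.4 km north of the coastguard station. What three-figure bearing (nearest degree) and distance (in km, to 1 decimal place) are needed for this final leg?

025°, 183.9 km

Leg 1 (084°, 89.5 km): east 89.5 sin 84° = 89.01, north 89.5 cos 84° = 9.36
Leg 2 (213°, 107.9 km): east 107.9 sin 213° = -58.77, north 107.9 cos 213° = -90.49
Leg 3 (256°, 76.7 km): east 76.7 sin 256° = -74.42, north 76.7 cos 256° = -18.56
Current position: (-44.18, -99.69). Target: (34.7, 66.4). Remaining: Δeast = 78.88, Δnorth = 166.09.
Bearing = atan2(78.88, 166.09) mod 360° = 25.40°; distance = √((78.88)² + (166.09)²) = 183.871 km.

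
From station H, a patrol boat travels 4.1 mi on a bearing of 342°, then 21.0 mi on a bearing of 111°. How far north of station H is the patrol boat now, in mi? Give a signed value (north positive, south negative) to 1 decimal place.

Leg 1 (342°, 4.1 mi): east 4.1 sin 342° = -1.27, north 4.1 cos 342° = 3.90
Leg 2 (111°, 21.0 mi): east 21.0 sin 111° = 19.61, north 21.0 cos 111° = -7.53
Net north component: -3.63 mi.

-3.6 mi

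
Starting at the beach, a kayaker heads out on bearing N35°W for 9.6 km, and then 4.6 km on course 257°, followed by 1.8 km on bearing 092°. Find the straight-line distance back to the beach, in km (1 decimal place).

Leg 1 (N35°W, 9.6 km): east 9.6 sin 325° = -5.51, north 9.6 cos 325° = 7.86
Leg 2 (257°, 4.6 km): east 4.6 sin 257° = -4.48, north 4.6 cos 257° = -1.03
Leg 3 (092°, 1.8 km): east 1.8 sin 92° = 1.80, north 1.8 cos 92° = -0.06
Net: -8.19 east, 6.77 north. Distance = √((-8.19)² + (6.77)²) = 10.623 km.

10.6 km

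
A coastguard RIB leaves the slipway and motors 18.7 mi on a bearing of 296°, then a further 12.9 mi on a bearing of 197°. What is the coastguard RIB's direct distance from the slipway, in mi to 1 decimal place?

Leg 1 (296°, 18.7 mi): east 18.7 sin 296° = -16.81, north 18.7 cos 296° = 8.20
Leg 2 (197°, 12.9 mi): east 12.9 sin 197° = -3.77, north 12.9 cos 197° = -12.34
Net: -20.58 east, -4.14 north. Distance = √((-20.58)² + (-4.14)²) = 20.991 mi.

21.0 mi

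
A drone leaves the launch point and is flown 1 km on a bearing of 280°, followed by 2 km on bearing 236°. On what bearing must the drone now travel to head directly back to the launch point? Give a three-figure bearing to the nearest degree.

Leg 1 (280°, 1 km): east 1 sin 280° = -0.98, north 1 cos 280° = 0.17
Leg 2 (236°, 2 km): east 2 sin 236° = -1.66, north 2 cos 236° = -1.12
Net displacement: -2.64 east, -0.94 north. Direction back to start is (2.64, 0.94): bearing = atan2(2.64, 0.94) mod 360° = 70.33° ≈ 070°.

070°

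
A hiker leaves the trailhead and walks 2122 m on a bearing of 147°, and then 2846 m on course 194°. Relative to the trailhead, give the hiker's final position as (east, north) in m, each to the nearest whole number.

(467, -4541)

Leg 1 (147°, 2122 m): east 2122 sin 147° = 1155.72, north 2122 cos 147° = -1779.66
Leg 2 (194°, 2846 m): east 2846 sin 194° = -688.51, north 2846 cos 194° = -2761.46
Summing: 467.21 m east, -4541.12 m north → (467, -4541).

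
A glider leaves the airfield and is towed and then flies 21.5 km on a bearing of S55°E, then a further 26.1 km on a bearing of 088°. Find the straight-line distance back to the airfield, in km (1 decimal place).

Leg 1 (S55°E, 21.5 km): east 21.5 sin 125° = 17.61, north 21.5 cos 125° = -12.33
Leg 2 (088°, 26.1 km): east 26.1 sin 88° = 26.08, north 26.1 cos 88° = 0.91
Net: 43.70 east, -11.42 north. Distance = √((43.70)² + (-11.42)²) = 45.164 km.

45.2 km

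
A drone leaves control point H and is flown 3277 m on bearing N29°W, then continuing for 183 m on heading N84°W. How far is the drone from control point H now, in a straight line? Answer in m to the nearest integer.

Leg 1 (N29°W, 3277 m): east 3277 sin 331° = -1588.72, north 3277 cos 331° = 2866.13
Leg 2 (N84°W, 183 m): east 183 sin 276° = -182.00, north 183 cos 276° = 19.13
Net: -1770.72 east, 2885.26 north. Distance = √((-1770.72)² + (2885.26)²) = 3385.285 m.

3385 m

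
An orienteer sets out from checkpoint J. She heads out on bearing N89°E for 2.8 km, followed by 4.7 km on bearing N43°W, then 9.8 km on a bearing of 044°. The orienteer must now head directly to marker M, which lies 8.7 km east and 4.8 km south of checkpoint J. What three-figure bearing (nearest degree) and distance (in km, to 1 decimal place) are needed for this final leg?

171°, 15.5 km

Leg 1 (N89°E, 2.8 km): east 2.8 sin 89° = 2.80, north 2.8 cos 89° = 0.05
Leg 2 (N43°W, 4.7 km): east 4.7 sin 317° = -3.21, north 4.7 cos 317° = 3.44
Leg 3 (044°, 9.8 km): east 9.8 sin 44° = 6.81, north 9.8 cos 44° = 7.05
Current position: (6.40, 10.54). Target: (8.7, -4.8). Remaining: Δeast = 2.30, Δnorth = -15.34.
Bearing = atan2(2.30, -15.34) mod 360° = 171.48°; distance = √((2.30)² + (-15.34)²) = 15.507 km.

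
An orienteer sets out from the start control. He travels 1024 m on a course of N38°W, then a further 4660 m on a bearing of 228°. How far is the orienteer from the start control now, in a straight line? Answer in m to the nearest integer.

4701 m

Leg 1 (N38°W, 1024 m): east 1024 sin 322° = -630.44, north 1024 cos 322° = 806.92
Leg 2 (228°, 4660 m): east 4660 sin 228° = -3463.05, north 4660 cos 228° = -3118.15
Net: -4093.49 east, -2311.23 north. Distance = √((-4093.49)² + (-2311.23)²) = 4700.898 m.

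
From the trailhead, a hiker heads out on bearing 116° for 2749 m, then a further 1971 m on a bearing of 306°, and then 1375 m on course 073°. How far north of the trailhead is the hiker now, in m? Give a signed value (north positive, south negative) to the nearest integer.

355 m

Leg 1 (116°, 2749 m): east 2749 sin 116° = 2470.78, north 2749 cos 116° = -1205.08
Leg 2 (306°, 1971 m): east 1971 sin 306° = -1594.57, north 1971 cos 306° = 1158.52
Leg 3 (073°, 1375 m): east 1375 sin 73° = 1314.92, north 1375 cos 73° = 402.01
Net north component: 355.45 m.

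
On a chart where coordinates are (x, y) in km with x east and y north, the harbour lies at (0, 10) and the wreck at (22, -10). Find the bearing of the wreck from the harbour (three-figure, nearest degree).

132°

Δeast = 22 − 0 = 22.00; Δnorth = -10 − 10 = -20.00.
Bearing = atan2(Δeast, Δnorth) mod 360° = 132.27° ≈ 132°.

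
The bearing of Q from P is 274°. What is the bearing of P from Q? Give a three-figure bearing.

Back-bearing = 274° − 180° = 094°.

094°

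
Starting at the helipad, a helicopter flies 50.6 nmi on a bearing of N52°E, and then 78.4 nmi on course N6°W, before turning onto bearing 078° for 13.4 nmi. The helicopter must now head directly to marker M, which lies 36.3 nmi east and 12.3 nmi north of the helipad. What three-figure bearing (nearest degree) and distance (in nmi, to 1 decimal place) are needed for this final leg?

185°, 100.0 nmi

Leg 1 (N52°E, 50.6 nmi): east 50.6 sin 52° = 39.87, north 50.6 cos 52° = 31.15
Leg 2 (N6°W, 78.4 nmi): east 78.4 sin 354° = -8.20, north 78.4 cos 354° = 77.97
Leg 3 (078°, 13.4 nmi): east 13.4 sin 78° = 13.11, north 13.4 cos 78° = 2.79
Current position: (44.79, 111.91). Target: (36.3, 12.3). Remaining: Δeast = -8.49, Δnorth = -99.61.
Bearing = atan2(-8.49, -99.61) mod 360° = 184.87°; distance = √((-8.49)² + (-99.61)²) = 99.970 nmi.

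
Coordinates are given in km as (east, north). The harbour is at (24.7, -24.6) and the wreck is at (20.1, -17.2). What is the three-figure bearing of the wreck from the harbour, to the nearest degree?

Δeast = 20.1 − 24.7 = -4.60; Δnorth = -17.2 − -24.6 = 7.40.
Bearing = atan2(Δeast, Δnorth) mod 360° = 328.13° ≈ 328°.

328°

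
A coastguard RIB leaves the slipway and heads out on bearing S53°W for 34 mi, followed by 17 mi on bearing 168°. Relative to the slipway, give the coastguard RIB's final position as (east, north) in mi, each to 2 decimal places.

(-23.62, -37.09)

Leg 1 (S53°W, 34 mi): east 34 sin 233° = -27.15, north 34 cos 233° = -20.46
Leg 2 (168°, 17 mi): east 17 sin 168° = 3.53, north 17 cos 168° = -16.63
Summing: -23.62 mi east, -37.09 mi north → (-23.62, -37.09).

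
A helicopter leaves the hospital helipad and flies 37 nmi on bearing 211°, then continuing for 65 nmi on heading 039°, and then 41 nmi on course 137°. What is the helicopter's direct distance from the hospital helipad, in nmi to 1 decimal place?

51.1 nmi

Leg 1 (211°, 37 nmi): east 37 sin 211° = -19.06, north 37 cos 211° = -31.72
Leg 2 (039°, 65 nmi): east 65 sin 39° = 40.91, north 65 cos 39° = 50.51
Leg 3 (137°, 41 nmi): east 41 sin 137° = 27.96, north 41 cos 137° = -29.99
Net: 49.81 east, -11.19 north. Distance = √((49.81)² + (-11.19)²) = 51.052 nmi.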